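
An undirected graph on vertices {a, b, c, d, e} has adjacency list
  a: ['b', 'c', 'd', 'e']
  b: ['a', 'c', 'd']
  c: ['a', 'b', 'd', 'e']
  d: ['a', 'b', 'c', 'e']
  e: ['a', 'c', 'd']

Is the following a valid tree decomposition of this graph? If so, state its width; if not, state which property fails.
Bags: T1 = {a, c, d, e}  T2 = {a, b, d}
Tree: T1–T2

A tree decomposition must satisfy three properties: every vertex lies in some bag; for every edge, both endpoints lie together in some bag; and for every vertex, the bags containing it form a connected subtree. Here edge (c,b) lies in no bag, so the decomposition is invalid.

No — edge (c,b) lies in no bag.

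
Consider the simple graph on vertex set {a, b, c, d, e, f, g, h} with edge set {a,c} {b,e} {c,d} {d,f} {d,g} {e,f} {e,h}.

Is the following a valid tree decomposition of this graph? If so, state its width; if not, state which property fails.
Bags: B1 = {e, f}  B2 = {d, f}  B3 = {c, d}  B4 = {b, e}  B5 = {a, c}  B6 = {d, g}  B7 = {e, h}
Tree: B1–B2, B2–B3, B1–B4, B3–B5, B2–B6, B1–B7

Checking the three conditions: (i) the bags cover all of {a, b, c, d, e, f, g, h}; (ii) for each edge, some bag contains both endpoints; (iii) the bags containing any fixed vertex form a subtree. All hold, so the decomposition is valid with width 2 − 1 = 1.

Yes; width 1.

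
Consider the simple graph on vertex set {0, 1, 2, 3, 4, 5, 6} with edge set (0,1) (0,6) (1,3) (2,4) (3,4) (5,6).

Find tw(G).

1

A width-1 tree decomposition is:
Bags: B1 = {5, 6}  B2 = {0, 6}  B3 = {0, 1}  B4 = {1, 3}  B5 = {3, 4}  B6 = {2, 4}
Tree: B1–B2, B2–B3, B3–B4, B4–B5, B5–B6
Each bag holds 2 vertices, so the decomposition has width 1, which upper-bounds the treewidth. Any graph with an edge has treewidth ≥ 1, and G has the edge 5–6. Combining the bounds, tw(G) = 1.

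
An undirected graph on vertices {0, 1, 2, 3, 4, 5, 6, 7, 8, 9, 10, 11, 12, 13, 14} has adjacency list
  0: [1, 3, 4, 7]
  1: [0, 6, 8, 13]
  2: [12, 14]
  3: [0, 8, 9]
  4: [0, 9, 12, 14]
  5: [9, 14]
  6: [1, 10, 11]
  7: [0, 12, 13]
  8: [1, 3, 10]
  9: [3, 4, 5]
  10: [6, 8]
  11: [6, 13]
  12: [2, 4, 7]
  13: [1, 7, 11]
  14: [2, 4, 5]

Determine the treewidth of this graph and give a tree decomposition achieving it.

Each bag holds 4 vertices, so the decomposition has width 3, which upper-bounds the treewidth. For the lower bound: the 4 vertex sets {2,5,14}, {9}, {4}, {0,3,7,12} are disjoint, each induces a connected subgraph, and every pair is joined by at least one edge of G. Contracting each set to a single vertex therefore yields K_{4} as a minor, and since treewidth is minor-monotone, tw(G) ≥ tw(K_{4}) = 3. Combining the bounds, tw(G) = 3.

Treewidth 3.
One such decomposition:
Bags: B1 = {2, 5, 9, 14}  B2 = {2, 4, 9, 14}  B3 = {2, 4, 9, 12}  B4 = {3, 4, 9, 12}  B5 = {0, 3, 4, 12}  B6 = {0, 3, 7, 12}  B7 = {0, 3, 7, 8}  B8 = {0, 1, 7, 8}  B9 = {1, 7, 8, 13}  B10 = {1, 8, 10, 13}  B11 = {1, 6, 10, 13}  B12 = {6, 10, 11, 13}
Tree: B1–B2, B2–B3, B3–B4, B4–B5, B5–B6, B6–B7, B7–B8, B8–B9, B9–B10, B10–B11, B11–B12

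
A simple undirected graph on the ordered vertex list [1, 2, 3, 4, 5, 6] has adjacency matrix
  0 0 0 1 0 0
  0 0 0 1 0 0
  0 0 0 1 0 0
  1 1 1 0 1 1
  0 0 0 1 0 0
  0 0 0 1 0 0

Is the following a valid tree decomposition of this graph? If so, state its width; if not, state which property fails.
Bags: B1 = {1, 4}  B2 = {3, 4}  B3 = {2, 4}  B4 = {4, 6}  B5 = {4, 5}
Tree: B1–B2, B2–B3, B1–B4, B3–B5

Checking the three conditions: (i) the bags cover all of {1, 2, 3, 4, 5, 6}; (ii) for each edge, some bag contains both endpoints; (iii) the bags containing any fixed vertex form a subtree. All hold, so the decomposition is valid with width 2 − 1 = 1.

Yes; width 1.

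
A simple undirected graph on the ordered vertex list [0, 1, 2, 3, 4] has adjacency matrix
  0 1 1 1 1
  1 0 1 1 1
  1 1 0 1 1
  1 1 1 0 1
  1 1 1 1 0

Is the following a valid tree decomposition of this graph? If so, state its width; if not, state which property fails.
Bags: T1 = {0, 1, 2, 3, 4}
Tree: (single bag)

Every vertex of G appears in some bag (union = {0, 1, 2, 3, 4}); every edge is covered by a bag; and for each vertex v the set of bags containing v is connected in the bag tree. The decomposition is therefore valid. The largest bag has 5 vertices, so the width is 4.

Yes; width 4.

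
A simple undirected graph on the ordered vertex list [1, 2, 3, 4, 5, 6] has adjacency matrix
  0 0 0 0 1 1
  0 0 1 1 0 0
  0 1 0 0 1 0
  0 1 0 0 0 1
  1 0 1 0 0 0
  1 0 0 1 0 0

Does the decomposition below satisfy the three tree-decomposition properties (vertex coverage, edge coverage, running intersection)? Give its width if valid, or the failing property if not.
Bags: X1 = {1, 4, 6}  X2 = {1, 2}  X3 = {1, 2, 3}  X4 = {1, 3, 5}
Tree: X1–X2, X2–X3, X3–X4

A tree decomposition must satisfy three properties: every vertex lies in some bag; for every edge, both endpoints lie together in some bag; and for every vertex, the bags containing it form a connected subtree. Here edge (4,2) lies in no bag, so the decomposition is invalid.

No — edge (4,2) lies in no bag.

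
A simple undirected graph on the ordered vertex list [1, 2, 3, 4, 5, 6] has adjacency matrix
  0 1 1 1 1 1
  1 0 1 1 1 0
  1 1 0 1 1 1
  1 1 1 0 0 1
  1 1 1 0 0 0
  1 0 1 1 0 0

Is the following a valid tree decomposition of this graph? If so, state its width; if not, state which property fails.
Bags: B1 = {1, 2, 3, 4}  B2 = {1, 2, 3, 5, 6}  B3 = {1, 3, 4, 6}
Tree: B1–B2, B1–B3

No — bags containing vertex 6 are not connected in the tree.

A tree decomposition must satisfy three properties: every vertex lies in some bag; for every edge, both endpoints lie together in some bag; and for every vertex, the bags containing it form a connected subtree. Here bags containing vertex 6 are not connected in the tree, so the decomposition is invalid.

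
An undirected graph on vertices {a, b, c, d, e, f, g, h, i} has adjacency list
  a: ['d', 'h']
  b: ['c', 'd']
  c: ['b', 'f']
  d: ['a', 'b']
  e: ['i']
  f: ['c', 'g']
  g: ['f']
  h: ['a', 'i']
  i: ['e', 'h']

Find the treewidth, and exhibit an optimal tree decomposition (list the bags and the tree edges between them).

Every bag has size at most 2, so the width is 2 − 1 = 1 and tw(G) ≤ 1. Since G has at least one edge (e.g. g–f), it is not an edgeless graph, so tw(G) ≥ 1. Therefore the treewidth is 1.

Treewidth 1.
Bags: B1 = {f, g}  B2 = {c, f}  B3 = {b, c}  B4 = {b, d}  B5 = {a, d}  B6 = {a, h}  B7 = {h, i}  B8 = {e, i}
Tree: B1–B2, B2–B3, B3–B4, B4–B5, B5–B6, B6–B7, B7–B8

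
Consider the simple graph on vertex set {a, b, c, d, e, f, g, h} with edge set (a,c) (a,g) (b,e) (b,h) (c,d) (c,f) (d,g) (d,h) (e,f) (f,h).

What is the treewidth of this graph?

A width-2 tree decomposition is:
Bags: B1 = {b, e, h}  B2 = {e, f, h}  B3 = {d, f, h}  B4 = {c, d, f}  B5 = {c, d, g}  B6 = {a, c, g}
Tree: B1–B2, B2–B3, B3–B4, B4–B5, B5–B6
The largest bag has 3 vertices, giving width 2; this decomposition certifies tw(G) ≤ 2. Since b–e–f–h–b is a cycle in G, G is not acyclic. Forests are exactly the graphs of treewidth ≤ 1, so tw(G) ≥ 2. Hence tw(G) = 2 exactly.

2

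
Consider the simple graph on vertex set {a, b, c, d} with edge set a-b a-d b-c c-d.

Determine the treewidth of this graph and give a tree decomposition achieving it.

Treewidth 2.
Bags: B1 = {b, c, d}  B2 = {a, b, d}
Tree: B1–B2

Every bag has size at most 3, so the width is 3 − 1 = 2 and tw(G) ≤ 2. For the lower bound, G contains the cycle b–c–d–a–b, so G is not a forest; only forests have treewidth ≤ 1, hence tw(G) ≥ 2. Combining the bounds, tw(G) = 2.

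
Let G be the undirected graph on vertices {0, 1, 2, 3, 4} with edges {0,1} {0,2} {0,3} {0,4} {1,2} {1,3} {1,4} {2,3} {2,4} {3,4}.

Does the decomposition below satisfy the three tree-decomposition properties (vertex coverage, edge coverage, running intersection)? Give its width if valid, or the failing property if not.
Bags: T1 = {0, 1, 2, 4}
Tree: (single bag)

No — vertex 3 appears in no bag.

A tree decomposition must satisfy three properties: every vertex lies in some bag; for every edge, both endpoints lie together in some bag; and for every vertex, the bags containing it form a connected subtree. Here vertex 3 appears in no bag, so the decomposition is invalid.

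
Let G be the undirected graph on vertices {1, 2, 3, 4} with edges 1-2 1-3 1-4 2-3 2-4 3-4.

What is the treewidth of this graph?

A width-3 tree decomposition is:
Bags: B1 = {1, 2, 3, 4}
Tree: (single bag)
A single bag containing all 4 vertices is trivially a valid decomposition of width 3. Conversely, {1, 2, 3, 4} is a clique of size 4, and the vertices of any clique must share a bag in every tree decomposition; so some bag has ≥ 4 vertices and tw(G) ≥ 3. Combining the bounds, tw(G) = 3.

3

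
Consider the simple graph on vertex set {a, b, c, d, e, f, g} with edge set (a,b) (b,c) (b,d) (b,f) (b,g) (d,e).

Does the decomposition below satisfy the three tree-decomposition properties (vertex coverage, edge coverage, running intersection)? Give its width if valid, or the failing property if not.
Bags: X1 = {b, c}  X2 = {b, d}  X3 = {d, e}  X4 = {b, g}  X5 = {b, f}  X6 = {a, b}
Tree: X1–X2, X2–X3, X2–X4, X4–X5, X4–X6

Yes; width 1.

Checking the three conditions: (i) the bags cover all of {a, b, c, d, e, f, g}; (ii) for each edge, some bag contains both endpoints; (iii) the bags containing any fixed vertex form a subtree. All hold, so the decomposition is valid with width 2 − 1 = 1.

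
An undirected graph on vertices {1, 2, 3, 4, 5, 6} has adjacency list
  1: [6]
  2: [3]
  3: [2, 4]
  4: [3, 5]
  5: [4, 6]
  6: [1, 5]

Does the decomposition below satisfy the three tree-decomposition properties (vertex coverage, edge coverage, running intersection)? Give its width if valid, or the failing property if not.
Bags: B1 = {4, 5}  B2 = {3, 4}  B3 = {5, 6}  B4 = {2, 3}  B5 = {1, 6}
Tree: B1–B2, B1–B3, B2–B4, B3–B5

Yes; width 1.

Every vertex of G appears in some bag (union = {1, 2, 3, 4, 5, 6}); every edge is covered by a bag; and for each vertex v the set of bags containing v is connected in the bag tree. The decomposition is therefore valid. The largest bag has 2 vertices, so the width is 1.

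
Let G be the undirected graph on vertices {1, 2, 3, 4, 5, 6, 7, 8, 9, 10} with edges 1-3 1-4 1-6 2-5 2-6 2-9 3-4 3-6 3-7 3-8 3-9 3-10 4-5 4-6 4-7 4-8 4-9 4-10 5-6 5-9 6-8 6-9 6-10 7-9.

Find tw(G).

A width-3 tree decomposition is:
Bags: B1 = {1, 3, 4, 6}  B2 = {3, 4, 6, 9}  B3 = {3, 4, 6, 8}  B4 = {4, 5, 6, 9}  B5 = {2, 5, 6, 9}  B6 = {3, 4, 6, 10}  B7 = {3, 4, 7, 9}
Tree: B1–B2, B1–B3, B2–B4, B4–B5, B1–B6, B2–B7
The largest bag has 4 vertices, giving width 3; this decomposition certifies tw(G) ≤ 3. Conversely, {2, 5, 6, 9} is a clique of size 4, and the vertices of any clique must share a bag in every tree decomposition; so some bag has ≥ 4 vertices and tw(G) ≥ 3. Therefore the treewidth is 3.

3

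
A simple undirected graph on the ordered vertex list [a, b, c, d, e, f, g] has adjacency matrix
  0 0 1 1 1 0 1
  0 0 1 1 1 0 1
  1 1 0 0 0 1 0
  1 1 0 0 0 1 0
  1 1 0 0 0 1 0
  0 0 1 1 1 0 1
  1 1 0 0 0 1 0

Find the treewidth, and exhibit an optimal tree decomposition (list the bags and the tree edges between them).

Treewidth 3.
One optimal decomposition is:
Bags: B1 = {a, b, e, f}  B2 = {a, b, f, g}  B3 = {a, b, d, f}  B4 = {a, b, c, f}
Tree: B1–B2, B2–B3, B3–B4

Every bag has size at most 4, so the width is 4 − 1 = 3 and tw(G) ≤ 3. For the lower bound: the 4 vertex sets {a,e}, {b,g}, {f}, {d} are disjoint, each induces a connected subgraph, and every pair is joined by at least one edge of G. Contracting each set to a single vertex therefore yields K_{4} as a minor, and since treewidth is minor-monotone, tw(G) ≥ tw(K_{4}) = 3. Combining the bounds, tw(G) = 3.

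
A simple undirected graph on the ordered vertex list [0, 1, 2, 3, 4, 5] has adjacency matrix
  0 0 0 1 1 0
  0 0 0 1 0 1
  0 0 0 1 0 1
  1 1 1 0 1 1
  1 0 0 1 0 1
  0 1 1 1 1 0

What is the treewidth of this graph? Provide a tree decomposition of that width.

Treewidth 2.
One such decomposition:
Bags: B1 = {1, 3, 5}  B2 = {3, 4, 5}  B3 = {0, 3, 4}  B4 = {2, 3, 5}
Tree: B1–B2, B2–B3, B1–B4

Each bag holds 3 vertices, so the decomposition has width 2, which upper-bounds the treewidth. Conversely, {0, 3, 4} is a clique of size 3, and the vertices of any clique must share a bag in every tree decomposition; so some bag has ≥ 3 vertices and tw(G) ≥ 2. Combining the bounds, tw(G) = 2.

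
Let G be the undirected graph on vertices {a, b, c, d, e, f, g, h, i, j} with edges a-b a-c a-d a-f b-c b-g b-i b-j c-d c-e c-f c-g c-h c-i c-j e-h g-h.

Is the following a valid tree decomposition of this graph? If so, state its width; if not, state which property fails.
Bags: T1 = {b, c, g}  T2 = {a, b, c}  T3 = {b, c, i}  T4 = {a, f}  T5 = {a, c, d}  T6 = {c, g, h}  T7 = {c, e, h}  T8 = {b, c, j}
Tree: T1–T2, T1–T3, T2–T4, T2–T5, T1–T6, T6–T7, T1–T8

A tree decomposition must satisfy three properties: every vertex lies in some bag; for every edge, both endpoints lie together in some bag; and for every vertex, the bags containing it form a connected subtree. Here edge (c,f) lies in no bag, so the decomposition is invalid.

No — edge (c,f) lies in no bag.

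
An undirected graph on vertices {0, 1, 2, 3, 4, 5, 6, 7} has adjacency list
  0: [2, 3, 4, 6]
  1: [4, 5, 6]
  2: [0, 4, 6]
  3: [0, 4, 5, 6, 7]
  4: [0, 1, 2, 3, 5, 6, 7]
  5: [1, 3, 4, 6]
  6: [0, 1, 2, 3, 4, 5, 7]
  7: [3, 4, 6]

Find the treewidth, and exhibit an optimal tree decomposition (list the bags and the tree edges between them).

The largest bag has 4 vertices, giving width 3; this decomposition certifies tw(G) ≤ 3. For the lower bound, the 4 vertices {1, 4, 5, 6} are pairwise adjacent, and any tree decomposition puts a clique entirely inside one bag — forcing width ≥ 3. Combining the bounds, tw(G) = 3.

Treewidth 3.
One optimal decomposition is:
Bags: B1 = {0, 3, 4, 6}  B2 = {3, 4, 6, 7}  B3 = {3, 4, 5, 6}  B4 = {0, 2, 4, 6}  B5 = {1, 4, 5, 6}
Tree: B1–B2, B1–B3, B1–B4, B3–B5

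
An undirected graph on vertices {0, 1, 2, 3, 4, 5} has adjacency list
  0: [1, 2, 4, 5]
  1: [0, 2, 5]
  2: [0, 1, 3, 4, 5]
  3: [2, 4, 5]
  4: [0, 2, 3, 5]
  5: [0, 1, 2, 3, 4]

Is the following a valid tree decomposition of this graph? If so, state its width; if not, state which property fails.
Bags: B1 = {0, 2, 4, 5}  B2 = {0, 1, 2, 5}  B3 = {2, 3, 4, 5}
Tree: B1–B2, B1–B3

Every vertex of G appears in some bag (union = {0, 1, 2, 3, 4, 5}); every edge is covered by a bag; and for each vertex v the set of bags containing v is connected in the bag tree. The decomposition is therefore valid. The largest bag has 4 vertices, so the width is 3.

Yes; width 3.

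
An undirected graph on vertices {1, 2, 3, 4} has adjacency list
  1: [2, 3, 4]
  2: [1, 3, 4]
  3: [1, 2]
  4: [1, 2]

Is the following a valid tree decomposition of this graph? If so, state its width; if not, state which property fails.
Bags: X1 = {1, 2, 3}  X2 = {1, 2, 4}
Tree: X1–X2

Yes; width 2.

Every vertex of G appears in some bag (union = {1, 2, 3, 4}); every edge is covered by a bag; and for each vertex v the set of bags containing v is connected in the bag tree. The decomposition is therefore valid. The largest bag has 3 vertices, so the width is 2.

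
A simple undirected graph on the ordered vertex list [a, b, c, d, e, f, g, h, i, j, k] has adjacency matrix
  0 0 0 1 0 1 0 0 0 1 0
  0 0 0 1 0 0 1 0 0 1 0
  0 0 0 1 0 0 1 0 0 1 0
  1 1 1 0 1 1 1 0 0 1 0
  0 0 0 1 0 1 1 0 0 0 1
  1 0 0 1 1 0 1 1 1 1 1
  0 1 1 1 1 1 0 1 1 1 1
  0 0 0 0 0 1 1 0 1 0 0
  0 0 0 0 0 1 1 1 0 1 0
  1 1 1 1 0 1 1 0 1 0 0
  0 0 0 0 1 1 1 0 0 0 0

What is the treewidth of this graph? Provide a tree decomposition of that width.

Each bag holds 4 vertices, so the decomposition has width 3, which upper-bounds the treewidth. For the lower bound, the 4 vertices {c, d, g, j} are pairwise adjacent, and any tree decomposition puts a clique entirely inside one bag — forcing width ≥ 3. The upper and lower bounds meet at 3, so that is the treewidth.

Treewidth 3.
Bags: B1 = {f, g, i, j}  B2 = {d, f, g, j}  B3 = {a, d, f, j}  B4 = {c, d, g, j}  B5 = {d, e, f, g}  B6 = {e, f, g, k}  B7 = {b, d, g, j}  B8 = {f, g, h, i}
Tree: B1–B2, B2–B3, B2–B4, B2–B5, B5–B6, B2–B7, B1–B8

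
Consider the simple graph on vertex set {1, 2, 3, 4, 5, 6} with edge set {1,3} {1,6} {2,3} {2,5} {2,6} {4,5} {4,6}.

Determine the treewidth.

2

A width-2 tree decomposition is:
Bags: B1 = {4, 5, 6}  B2 = {2, 5, 6}  B3 = {1, 2, 6}  B4 = {1, 2, 3}
Tree: B1–B2, B2–B3, B3–B4
The largest bag has 3 vertices, giving width 2; this decomposition certifies tw(G) ≤ 2. The edges 4–5–2–6–4 form a cycle, so G is not a tree and its treewidth is at least 2. Hence tw(G) = 2 exactly.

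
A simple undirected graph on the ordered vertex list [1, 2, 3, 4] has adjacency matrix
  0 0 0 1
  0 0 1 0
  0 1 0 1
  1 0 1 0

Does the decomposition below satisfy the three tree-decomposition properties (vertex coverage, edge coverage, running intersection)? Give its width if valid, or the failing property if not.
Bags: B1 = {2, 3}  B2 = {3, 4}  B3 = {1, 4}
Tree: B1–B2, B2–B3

Checking the three conditions: (i) the bags cover all of {1, 2, 3, 4}; (ii) for each edge, some bag contains both endpoints; (iii) the bags containing any fixed vertex form a subtree. All hold, so the decomposition is valid with width 2 − 1 = 1.

Yes; width 1.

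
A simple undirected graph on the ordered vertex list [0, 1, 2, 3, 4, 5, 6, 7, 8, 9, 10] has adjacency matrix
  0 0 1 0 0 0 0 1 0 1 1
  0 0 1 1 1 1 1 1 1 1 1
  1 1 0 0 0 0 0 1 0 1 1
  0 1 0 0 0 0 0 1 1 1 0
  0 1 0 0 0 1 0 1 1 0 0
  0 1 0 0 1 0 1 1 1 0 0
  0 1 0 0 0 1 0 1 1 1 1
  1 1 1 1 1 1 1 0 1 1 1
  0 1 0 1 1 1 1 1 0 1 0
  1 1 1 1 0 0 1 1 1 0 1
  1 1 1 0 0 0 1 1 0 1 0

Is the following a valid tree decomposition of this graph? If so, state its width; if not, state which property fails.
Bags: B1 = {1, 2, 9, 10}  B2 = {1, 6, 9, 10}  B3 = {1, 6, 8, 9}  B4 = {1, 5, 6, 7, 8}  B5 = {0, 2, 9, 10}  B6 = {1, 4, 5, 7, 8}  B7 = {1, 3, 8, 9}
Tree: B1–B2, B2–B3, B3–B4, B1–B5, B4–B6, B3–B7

A tree decomposition must satisfy three properties: every vertex lies in some bag; for every edge, both endpoints lie together in some bag; and for every vertex, the bags containing it form a connected subtree. Here edge (7,2) lies in no bag, so the decomposition is invalid.

No — edge (7,2) lies in no bag.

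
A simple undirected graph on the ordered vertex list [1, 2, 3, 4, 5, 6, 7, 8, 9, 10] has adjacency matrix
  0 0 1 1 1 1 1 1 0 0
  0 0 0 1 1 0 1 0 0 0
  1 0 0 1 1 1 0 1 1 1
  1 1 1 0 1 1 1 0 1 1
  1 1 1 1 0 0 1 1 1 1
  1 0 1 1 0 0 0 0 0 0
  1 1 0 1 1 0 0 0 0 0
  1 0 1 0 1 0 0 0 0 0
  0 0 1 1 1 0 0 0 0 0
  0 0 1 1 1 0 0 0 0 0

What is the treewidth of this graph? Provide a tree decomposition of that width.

Each bag holds 4 vertices, so the decomposition has width 3, which upper-bounds the treewidth. On the other hand G contains the 4-clique {1, 3, 5, 8}. A clique must lie in a single bag of any decomposition, so no decomposition can have width below 3. Therefore the treewidth is 3.

Treewidth 3.
One optimal decomposition is:
Bags: B1 = {1, 3, 4, 5}  B2 = {1, 4, 5, 7}  B3 = {3, 4, 5, 9}  B4 = {1, 3, 4, 6}  B5 = {2, 4, 5, 7}  B6 = {1, 3, 5, 8}  B7 = {3, 4, 5, 10}
Tree: B1–B2, B1–B3, B1–B4, B2–B5, B1–B6, B1–B7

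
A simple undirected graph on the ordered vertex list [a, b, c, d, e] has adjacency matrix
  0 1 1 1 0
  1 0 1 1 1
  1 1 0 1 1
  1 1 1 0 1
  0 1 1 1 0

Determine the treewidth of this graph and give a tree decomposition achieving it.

Each bag holds 4 vertices, so the decomposition has width 3, which upper-bounds the treewidth. For the lower bound, the 4 vertices {b, c, d, e} are pairwise adjacent, and any tree decomposition puts a clique entirely inside one bag — forcing width ≥ 3. The upper and lower bounds meet at 3, so that is the treewidth.

Treewidth 3.
One such decomposition:
Bags: B1 = {a, b, c, d}  B2 = {b, c, d, e}
Tree: B1–B2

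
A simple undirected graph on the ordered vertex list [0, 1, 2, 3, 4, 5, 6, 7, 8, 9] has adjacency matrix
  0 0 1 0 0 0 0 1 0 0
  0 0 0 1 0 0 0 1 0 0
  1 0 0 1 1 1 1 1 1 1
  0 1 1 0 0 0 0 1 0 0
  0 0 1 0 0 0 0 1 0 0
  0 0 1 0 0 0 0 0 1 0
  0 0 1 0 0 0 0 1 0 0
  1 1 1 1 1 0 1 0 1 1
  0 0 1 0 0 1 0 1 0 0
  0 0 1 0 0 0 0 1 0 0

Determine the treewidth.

A width-2 tree decomposition is:
Bags: B1 = {2, 3, 7}  B2 = {2, 7, 8}  B3 = {2, 5, 8}  B4 = {2, 6, 7}  B5 = {1, 3, 7}  B6 = {0, 2, 7}  B7 = {2, 4, 7}  B8 = {2, 7, 9}
Tree: B1–B2, B2–B3, B2–B4, B1–B5, B2–B6, B1–B7, B1–B8
Every bag has size at most 3, so the width is 3 − 1 = 2 and tw(G) ≤ 2. Conversely, {1, 3, 7} is a clique of size 3, and the vertices of any clique must share a bag in every tree decomposition; so some bag has ≥ 3 vertices and tw(G) ≥ 2. Therefore the treewidth is 2.

2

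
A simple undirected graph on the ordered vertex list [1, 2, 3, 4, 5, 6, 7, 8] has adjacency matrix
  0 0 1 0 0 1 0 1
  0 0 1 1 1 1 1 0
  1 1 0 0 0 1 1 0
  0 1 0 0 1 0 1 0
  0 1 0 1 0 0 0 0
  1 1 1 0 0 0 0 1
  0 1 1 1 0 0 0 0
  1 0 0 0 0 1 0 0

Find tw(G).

2

A width-2 tree decomposition is:
Bags: B1 = {2, 3, 6}  B2 = {2, 3, 7}  B3 = {2, 4, 7}  B4 = {1, 3, 6}  B5 = {1, 6, 8}  B6 = {2, 4, 5}
Tree: B1–B2, B2–B3, B1–B4, B4–B5, B3–B6
The largest bag has 3 vertices, giving width 2; this decomposition certifies tw(G) ≤ 2. For the lower bound, the 3 vertices {1, 6, 8} are pairwise adjacent, and any tree decomposition puts a clique entirely inside one bag — forcing width ≥ 2. The upper and lower bounds meet at 2, so that is the treewidth.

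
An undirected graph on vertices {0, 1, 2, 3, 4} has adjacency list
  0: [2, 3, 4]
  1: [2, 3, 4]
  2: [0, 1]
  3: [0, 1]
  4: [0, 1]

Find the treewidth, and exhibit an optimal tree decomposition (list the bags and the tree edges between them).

Every bag has size at most 3, so the width is 3 − 1 = 2 and tw(G) ≤ 2. Since 0–2–1–3–0 is a cycle in G, G is not acyclic. Forests are exactly the graphs of treewidth ≤ 1, so tw(G) ≥ 2. Therefore the treewidth is 2.

Treewidth 2.
One such decomposition:
Bags: B1 = {0, 1, 2}  B2 = {0, 1, 3}  B3 = {0, 1, 4}
Tree: B1–B2, B2–B3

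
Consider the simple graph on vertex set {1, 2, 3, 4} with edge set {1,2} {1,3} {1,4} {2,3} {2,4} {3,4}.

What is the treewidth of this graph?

3

A width-3 tree decomposition is:
Bags: B1 = {1, 2, 3, 4}
Tree: (single bag)
With just one bag of size 4, the width is 4 − 1 = 3, so tw(G) ≤ 3. On the other hand G contains the 4-clique {1, 2, 3, 4}. A clique must lie in a single bag of any decomposition, so no decomposition can have width below 3. Hence tw(G) = 3 exactly.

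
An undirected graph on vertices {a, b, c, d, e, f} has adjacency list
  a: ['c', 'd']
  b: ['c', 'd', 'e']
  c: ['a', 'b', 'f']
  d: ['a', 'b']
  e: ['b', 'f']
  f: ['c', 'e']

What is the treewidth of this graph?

A width-2 tree decomposition is:
Bags: B1 = {a, b, d}  B2 = {a, b, c}  B3 = {b, c, e}  B4 = {c, e, f}
Tree: B1–B2, B2–B3, B3–B4
Each bag holds 3 vertices, so the decomposition has width 2, which upper-bounds the treewidth. For the lower bound, G contains the cycle d–a–c–b–d, so G is not a forest; only forests have treewidth ≤ 1, hence tw(G) ≥ 2. Therefore the treewidth is 2.

2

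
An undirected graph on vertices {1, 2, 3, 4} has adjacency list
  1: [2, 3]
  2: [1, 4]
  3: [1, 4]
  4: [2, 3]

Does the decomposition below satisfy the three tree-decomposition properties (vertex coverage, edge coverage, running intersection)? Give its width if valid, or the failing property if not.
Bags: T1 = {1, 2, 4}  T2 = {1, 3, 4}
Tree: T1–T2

Vertex coverage: the bags together contain {1, 2, 3, 4}, the full vertex set. Edge coverage: each edge of G has both endpoints in at least one bag. Running intersection: for every vertex, the bags containing it form a connected subtree. All three properties hold, so this is a valid tree decomposition of width max|bag| − 1 = 2, and hence tw(G) ≤ 2.

Yes; width 2.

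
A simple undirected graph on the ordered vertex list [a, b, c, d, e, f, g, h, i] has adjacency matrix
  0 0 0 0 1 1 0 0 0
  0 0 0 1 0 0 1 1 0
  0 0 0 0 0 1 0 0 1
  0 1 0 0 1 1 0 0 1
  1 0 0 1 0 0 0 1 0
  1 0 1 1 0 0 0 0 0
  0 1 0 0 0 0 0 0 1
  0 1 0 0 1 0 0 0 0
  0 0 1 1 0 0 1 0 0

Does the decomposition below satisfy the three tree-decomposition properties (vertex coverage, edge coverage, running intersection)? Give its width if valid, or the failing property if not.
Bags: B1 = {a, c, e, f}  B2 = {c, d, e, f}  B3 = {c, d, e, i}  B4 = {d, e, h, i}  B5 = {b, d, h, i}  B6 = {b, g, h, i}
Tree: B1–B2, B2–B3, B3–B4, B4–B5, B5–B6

Checking the three conditions: (i) the bags cover all of {a, b, c, d, e, f, g, h, i}; (ii) for each edge, some bag contains both endpoints; (iii) the bags containing any fixed vertex form a subtree. All hold, so the decomposition is valid with width 4 − 1 = 3.

Yes; width 3.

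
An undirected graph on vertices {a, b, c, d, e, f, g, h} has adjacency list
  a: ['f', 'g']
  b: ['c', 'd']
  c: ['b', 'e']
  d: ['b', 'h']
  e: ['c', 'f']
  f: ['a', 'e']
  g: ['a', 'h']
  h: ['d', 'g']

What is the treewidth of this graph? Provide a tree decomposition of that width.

Each bag holds 3 vertices, so the decomposition has width 2, which upper-bounds the treewidth. Since g–h–d–b–c–e–f–a–g is a cycle in G, G is not acyclic. Forests are exactly the graphs of treewidth ≤ 1, so tw(G) ≥ 2. Therefore the treewidth is 2.

Treewidth 2.
One optimal decomposition is:
Bags: B1 = {d, g, h}  B2 = {b, d, g}  B3 = {b, c, g}  B4 = {c, e, g}  B5 = {e, f, g}  B6 = {a, f, g}
Tree: B1–B2, B2–B3, B3–B4, B4–B5, B5–B6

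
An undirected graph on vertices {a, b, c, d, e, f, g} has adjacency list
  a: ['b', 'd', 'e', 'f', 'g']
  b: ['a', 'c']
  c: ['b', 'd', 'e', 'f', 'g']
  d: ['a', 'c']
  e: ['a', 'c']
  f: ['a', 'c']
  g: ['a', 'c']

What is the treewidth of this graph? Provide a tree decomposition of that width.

Each bag holds 3 vertices, so the decomposition has width 2, which upper-bounds the treewidth. Since c–f–a–d–c is a cycle in G, G is not acyclic. Forests are exactly the graphs of treewidth ≤ 1, so tw(G) ≥ 2. Combining the bounds, tw(G) = 2.

Treewidth 2.
One such decomposition:
Bags: B1 = {a, c, f}  B2 = {a, c, d}  B3 = {a, c, e}  B4 = {a, b, c}  B5 = {a, c, g}
Tree: B1–B2, B2–B3, B3–B4, B4–B5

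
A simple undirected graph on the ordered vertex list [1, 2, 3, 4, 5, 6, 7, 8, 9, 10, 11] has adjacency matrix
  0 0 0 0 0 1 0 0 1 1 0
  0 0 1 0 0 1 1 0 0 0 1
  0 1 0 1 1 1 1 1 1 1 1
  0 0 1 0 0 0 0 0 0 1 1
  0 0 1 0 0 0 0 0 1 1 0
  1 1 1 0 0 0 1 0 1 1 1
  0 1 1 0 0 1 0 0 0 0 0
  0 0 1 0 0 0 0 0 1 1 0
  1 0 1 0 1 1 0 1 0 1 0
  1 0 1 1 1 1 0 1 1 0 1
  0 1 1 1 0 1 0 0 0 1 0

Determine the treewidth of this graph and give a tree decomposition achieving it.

Treewidth 3.
Bags: B1 = {3, 6, 9, 10}  B2 = {3, 6, 10, 11}  B3 = {3, 8, 9, 10}  B4 = {1, 6, 9, 10}  B5 = {2, 3, 6, 11}  B6 = {3, 5, 9, 10}  B7 = {3, 4, 10, 11}  B8 = {2, 3, 6, 7}
Tree: B1–B2, B1–B3, B1–B4, B2–B5, B1–B6, B2–B7, B5–B8

The largest bag has 4 vertices, giving width 3; this decomposition certifies tw(G) ≤ 3. For the lower bound, the 4 vertices {1, 6, 9, 10} are pairwise adjacent, and any tree decomposition puts a clique entirely inside one bag — forcing width ≥ 3. The upper and lower bounds meet at 3, so that is the treewidth.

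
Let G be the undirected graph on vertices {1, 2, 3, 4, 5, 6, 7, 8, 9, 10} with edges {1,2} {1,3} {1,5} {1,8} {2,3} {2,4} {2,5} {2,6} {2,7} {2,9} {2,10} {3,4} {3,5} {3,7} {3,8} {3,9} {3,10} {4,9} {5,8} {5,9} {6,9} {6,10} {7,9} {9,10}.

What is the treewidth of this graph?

A width-3 tree decomposition is:
Bags: B1 = {2, 3, 4, 9}  B2 = {2, 3, 7, 9}  B3 = {2, 3, 5, 9}  B4 = {1, 2, 3, 5}  B5 = {2, 3, 9, 10}  B6 = {2, 6, 9, 10}  B7 = {1, 3, 5, 8}
Tree: B1–B2, B2–B3, B3–B4, B2–B5, B5–B6, B4–B7
Every bag has size at most 4, so the width is 4 − 1 = 3 and tw(G) ≤ 3. For the lower bound, the 4 vertices {1, 3, 5, 8} are pairwise adjacent, and any tree decomposition puts a clique entirely inside one bag — forcing width ≥ 3. The upper and lower bounds meet at 3, so that is the treewidth.

3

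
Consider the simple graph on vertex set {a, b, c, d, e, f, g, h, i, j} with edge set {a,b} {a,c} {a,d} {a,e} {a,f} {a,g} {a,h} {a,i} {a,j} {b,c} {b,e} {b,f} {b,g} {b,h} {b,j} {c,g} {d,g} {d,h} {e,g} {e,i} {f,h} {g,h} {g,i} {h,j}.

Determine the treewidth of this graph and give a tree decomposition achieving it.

Each bag holds 4 vertices, so the decomposition has width 3, which upper-bounds the treewidth. On the other hand G contains the 4-clique {a, d, g, h}. A clique must lie in a single bag of any decomposition, so no decomposition can have width below 3. The upper and lower bounds meet at 3, so that is the treewidth.

Treewidth 3.
One such decomposition:
Bags: B1 = {a, b, g, h}  B2 = {a, b, f, h}  B3 = {a, b, c, g}  B4 = {a, b, e, g}  B5 = {a, e, g, i}  B6 = {a, b, h, j}  B7 = {a, d, g, h}
Tree: B1–B2, B1–B3, B3–B4, B4–B5, B2–B6, B1–B7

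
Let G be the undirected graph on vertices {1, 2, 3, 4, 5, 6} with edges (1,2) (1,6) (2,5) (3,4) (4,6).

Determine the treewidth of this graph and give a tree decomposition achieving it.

Treewidth 1.
Bags: B1 = {2, 5}  B2 = {1, 2}  B3 = {1, 6}  B4 = {4, 6}  B5 = {3, 4}
Tree: B1–B2, B2–B3, B3–B4, B4–B5

Each bag holds 2 vertices, so the decomposition has width 1, which upper-bounds the treewidth. Since G has at least one edge (e.g. 5–2), it is not an edgeless graph, so tw(G) ≥ 1. Combining the bounds, tw(G) = 1.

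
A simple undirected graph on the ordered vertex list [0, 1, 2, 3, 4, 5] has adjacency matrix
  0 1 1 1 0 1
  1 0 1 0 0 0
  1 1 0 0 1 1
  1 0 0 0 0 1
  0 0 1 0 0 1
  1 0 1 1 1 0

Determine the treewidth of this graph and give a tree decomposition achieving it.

Treewidth 2.
One optimal decomposition is:
Bags: B1 = {2, 4, 5}  B2 = {0, 2, 5}  B3 = {0, 3, 5}  B4 = {0, 1, 2}
Tree: B1–B2, B2–B3, B2–B4

Every bag has size at most 3, so the width is 3 − 1 = 2 and tw(G) ≤ 2. For the lower bound, the 3 vertices {0, 1, 2} are pairwise adjacent, and any tree decomposition puts a clique entirely inside one bag — forcing width ≥ 2. Therefore the treewidth is 2.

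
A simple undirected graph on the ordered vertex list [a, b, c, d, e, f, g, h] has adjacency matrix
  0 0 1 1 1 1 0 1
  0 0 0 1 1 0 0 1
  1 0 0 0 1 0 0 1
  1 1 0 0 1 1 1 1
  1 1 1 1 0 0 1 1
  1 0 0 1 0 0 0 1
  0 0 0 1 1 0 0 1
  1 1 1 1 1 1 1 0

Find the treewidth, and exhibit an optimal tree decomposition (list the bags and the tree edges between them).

Every bag has size at most 4, so the width is 4 − 1 = 3 and tw(G) ≤ 3. On the other hand G contains the 4-clique {d, e, g, h}. A clique must lie in a single bag of any decomposition, so no decomposition can have width below 3. Hence tw(G) = 3 exactly.

Treewidth 3.
One optimal decomposition is:
Bags: B1 = {a, d, e, h}  B2 = {b, d, e, h}  B3 = {a, c, e, h}  B4 = {a, d, f, h}  B5 = {d, e, g, h}
Tree: B1–B2, B1–B3, B1–B4, B2–B5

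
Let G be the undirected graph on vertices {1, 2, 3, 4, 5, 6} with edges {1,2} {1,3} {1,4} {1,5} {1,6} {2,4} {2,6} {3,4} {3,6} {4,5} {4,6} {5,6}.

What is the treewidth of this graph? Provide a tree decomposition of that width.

The largest bag has 4 vertices, giving width 3; this decomposition certifies tw(G) ≤ 3. On the other hand G contains the 4-clique {1, 2, 4, 6}. A clique must lie in a single bag of any decomposition, so no decomposition can have width below 3. Combining the bounds, tw(G) = 3.

Treewidth 3.
Bags: B1 = {1, 3, 4, 6}  B2 = {1, 4, 5, 6}  B3 = {1, 2, 4, 6}
Tree: B1–B2, B2–B3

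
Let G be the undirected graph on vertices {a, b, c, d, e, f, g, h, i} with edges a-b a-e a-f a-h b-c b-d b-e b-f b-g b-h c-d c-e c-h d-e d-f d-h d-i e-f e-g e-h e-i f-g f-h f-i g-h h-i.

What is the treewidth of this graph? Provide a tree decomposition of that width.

The largest bag has 5 vertices, giving width 4; this decomposition certifies tw(G) ≤ 4. On the other hand G contains the 5-clique {b, c, d, e, h}. A clique must lie in a single bag of any decomposition, so no decomposition can have width below 4. Hence tw(G) = 4 exactly.

Treewidth 4.
One optimal decomposition is:
Bags: B1 = {b, c, d, e, h}  B2 = {b, d, e, f, h}  B3 = {b, e, f, g, h}  B4 = {d, e, f, h, i}  B5 = {a, b, e, f, h}
Tree: B1–B2, B2–B3, B2–B4, B2–B5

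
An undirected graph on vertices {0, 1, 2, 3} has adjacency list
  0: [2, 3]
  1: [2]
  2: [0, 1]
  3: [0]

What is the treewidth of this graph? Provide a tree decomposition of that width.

Treewidth 1.
One optimal decomposition is:
Bags: B1 = {1, 2}  B2 = {0, 2}  B3 = {0, 3}
Tree: B1–B2, B2–B3

Every bag has size at most 2, so the width is 2 − 1 = 1 and tw(G) ≤ 1. Any graph with an edge has treewidth ≥ 1, and G has the edge 1–2. Therefore the treewidth is 1.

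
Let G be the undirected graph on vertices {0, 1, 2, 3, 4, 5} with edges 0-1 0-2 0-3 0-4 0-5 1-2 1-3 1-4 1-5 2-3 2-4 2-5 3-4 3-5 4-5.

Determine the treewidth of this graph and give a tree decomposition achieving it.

Treewidth 5.
One such decomposition:
Bags: B1 = {0, 1, 2, 3, 4, 5}
Tree: (single bag)

With just one bag of size 6, the width is 6 − 1 = 5, so tw(G) ≤ 5. For the lower bound, the 6 vertices {0, 1, 2, 3, 4, 5} are pairwise adjacent, and any tree decomposition puts a clique entirely inside one bag — forcing width ≥ 5. The upper and lower bounds meet at 5, so that is the treewidth.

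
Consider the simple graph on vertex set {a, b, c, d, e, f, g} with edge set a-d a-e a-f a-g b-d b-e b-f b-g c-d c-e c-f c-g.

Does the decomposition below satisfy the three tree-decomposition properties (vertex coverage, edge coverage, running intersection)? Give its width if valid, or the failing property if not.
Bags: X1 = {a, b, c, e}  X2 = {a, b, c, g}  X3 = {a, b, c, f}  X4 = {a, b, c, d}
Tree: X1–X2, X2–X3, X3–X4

Checking the three conditions: (i) the bags cover all of {a, b, c, d, e, f, g}; (ii) for each edge, some bag contains both endpoints; (iii) the bags containing any fixed vertex form a subtree. All hold, so the decomposition is valid with width 4 − 1 = 3.

Yes; width 3.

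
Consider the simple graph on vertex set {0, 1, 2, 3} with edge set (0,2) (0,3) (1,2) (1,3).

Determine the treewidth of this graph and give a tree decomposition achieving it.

Every bag has size at most 3, so the width is 3 − 1 = 2 and tw(G) ≤ 2. Since 0–3–1–2–0 is a cycle in G, G is not acyclic. Forests are exactly the graphs of treewidth ≤ 1, so tw(G) ≥ 2. Therefore the treewidth is 2.

Treewidth 2.
One optimal decomposition is:
Bags: B1 = {0, 1, 3}  B2 = {0, 1, 2}
Tree: B1–B2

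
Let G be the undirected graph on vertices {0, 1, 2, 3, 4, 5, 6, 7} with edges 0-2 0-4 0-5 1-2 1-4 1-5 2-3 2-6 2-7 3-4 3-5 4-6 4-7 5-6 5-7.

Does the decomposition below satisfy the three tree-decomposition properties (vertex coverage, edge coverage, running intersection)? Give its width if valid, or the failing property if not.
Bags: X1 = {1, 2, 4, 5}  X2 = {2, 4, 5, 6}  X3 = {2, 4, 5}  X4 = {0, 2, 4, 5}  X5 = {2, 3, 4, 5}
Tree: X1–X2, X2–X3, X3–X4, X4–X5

A tree decomposition must satisfy three properties: every vertex lies in some bag; for every edge, both endpoints lie together in some bag; and for every vertex, the bags containing it form a connected subtree. Here vertex 7 appears in no bag, so the decomposition is invalid.

No — vertex 7 appears in no bag.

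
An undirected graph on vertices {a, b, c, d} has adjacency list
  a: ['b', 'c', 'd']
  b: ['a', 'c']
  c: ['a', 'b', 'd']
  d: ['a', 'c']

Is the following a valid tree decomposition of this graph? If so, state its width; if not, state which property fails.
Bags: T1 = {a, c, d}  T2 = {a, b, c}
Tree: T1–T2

Yes; width 2.

Checking the three conditions: (i) the bags cover all of {a, b, c, d}; (ii) for each edge, some bag contains both endpoints; (iii) the bags containing any fixed vertex form a subtree. All hold, so the decomposition is valid with width 3 − 1 = 2.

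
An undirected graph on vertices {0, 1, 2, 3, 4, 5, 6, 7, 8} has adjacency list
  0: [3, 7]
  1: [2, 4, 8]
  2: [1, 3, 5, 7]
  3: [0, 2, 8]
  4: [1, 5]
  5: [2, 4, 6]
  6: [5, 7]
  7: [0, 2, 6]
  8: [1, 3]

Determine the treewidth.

3

A width-3 tree decomposition is:
Bags: B1 = {1, 3, 4, 8}  B2 = {1, 2, 3, 4}  B3 = {2, 3, 4, 5}  B4 = {0, 2, 3, 5}  B5 = {0, 2, 5, 7}  B6 = {0, 5, 6, 7}
Tree: B1–B2, B2–B3, B3–B4, B4–B5, B5–B6
Every bag has size at most 4, so the width is 4 − 1 = 3 and tw(G) ≤ 3. For the lower bound: the 4 vertex sets {1,4,8}, {3}, {2}, {0,5,6,7} are disjoint, each induces a connected subgraph, and every pair is joined by at least one edge of G. Contracting each set to a single vertex therefore yields K_{4} as a minor, and since treewidth is minor-monotone, tw(G) ≥ tw(K_{4}) = 3. Hence tw(G) = 3 exactly.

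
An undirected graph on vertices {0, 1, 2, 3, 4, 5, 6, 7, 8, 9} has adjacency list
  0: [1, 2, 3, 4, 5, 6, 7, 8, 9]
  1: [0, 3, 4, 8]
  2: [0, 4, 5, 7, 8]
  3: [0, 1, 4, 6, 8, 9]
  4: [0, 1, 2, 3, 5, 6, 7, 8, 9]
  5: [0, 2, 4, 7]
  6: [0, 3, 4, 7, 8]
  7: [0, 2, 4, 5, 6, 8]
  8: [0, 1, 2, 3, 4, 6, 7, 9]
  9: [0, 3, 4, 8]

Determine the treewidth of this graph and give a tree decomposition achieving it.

Treewidth 4.
Bags: B1 = {0, 2, 4, 7, 8}  B2 = {0, 4, 6, 7, 8}  B3 = {0, 3, 4, 6, 8}  B4 = {0, 1, 3, 4, 8}  B5 = {0, 3, 4, 8, 9}  B6 = {0, 2, 4, 5, 7}
Tree: B1–B2, B2–B3, B3–B4, B4–B5, B1–B6

The largest bag has 5 vertices, giving width 4; this decomposition certifies tw(G) ≤ 4. Conversely, {0, 2, 4, 7, 8} is a clique of size 5, and the vertices of any clique must share a bag in every tree decomposition; so some bag has ≥ 5 vertices and tw(G) ≥ 4. Combining the bounds, tw(G) = 4.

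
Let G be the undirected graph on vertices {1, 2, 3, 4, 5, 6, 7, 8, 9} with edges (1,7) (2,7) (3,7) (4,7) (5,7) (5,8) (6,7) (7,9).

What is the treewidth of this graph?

A width-1 tree decomposition is:
Bags: B1 = {6, 7}  B2 = {5, 7}  B3 = {2, 7}  B4 = {5, 8}  B5 = {7, 9}  B6 = {4, 7}  B7 = {3, 7}  B8 = {1, 7}
Tree: B1–B2, B2–B3, B2–B4, B3–B5, B2–B6, B3–B7, B2–B8
Each bag holds 2 vertices, so the decomposition has width 1, which upper-bounds the treewidth. Since G has at least one edge (e.g. 6–7), it is not an edgeless graph, so tw(G) ≥ 1. The upper and lower bounds meet at 1, so that is the treewidth.

1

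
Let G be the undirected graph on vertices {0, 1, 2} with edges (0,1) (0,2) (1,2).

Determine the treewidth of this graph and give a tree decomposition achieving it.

A single bag containing all 3 vertices is trivially a valid decomposition of width 2. On the other hand G contains the 3-clique {0, 1, 2}. A clique must lie in a single bag of any decomposition, so no decomposition can have width below 2. Hence tw(G) = 2 exactly.

Treewidth 2.
One such decomposition:
Bags: B1 = {0, 1, 2}
Tree: (single bag)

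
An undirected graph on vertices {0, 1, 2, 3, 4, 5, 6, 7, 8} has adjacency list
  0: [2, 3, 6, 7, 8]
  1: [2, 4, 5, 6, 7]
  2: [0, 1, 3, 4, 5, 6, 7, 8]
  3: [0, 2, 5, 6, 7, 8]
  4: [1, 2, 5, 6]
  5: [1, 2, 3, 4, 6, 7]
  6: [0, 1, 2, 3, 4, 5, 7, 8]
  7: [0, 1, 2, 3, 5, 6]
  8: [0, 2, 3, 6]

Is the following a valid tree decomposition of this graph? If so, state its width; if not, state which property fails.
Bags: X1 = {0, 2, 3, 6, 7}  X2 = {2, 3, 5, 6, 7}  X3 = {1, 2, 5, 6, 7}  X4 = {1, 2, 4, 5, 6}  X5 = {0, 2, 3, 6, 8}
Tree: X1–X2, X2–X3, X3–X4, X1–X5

Every vertex of G appears in some bag (union = {0, 1, 2, 3, 4, 5, 6, 7, 8}); every edge is covered by a bag; and for each vertex v the set of bags containing v is connected in the bag tree. The decomposition is therefore valid. The largest bag has 5 vertices, so the width is 4.

Yes; width 4.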